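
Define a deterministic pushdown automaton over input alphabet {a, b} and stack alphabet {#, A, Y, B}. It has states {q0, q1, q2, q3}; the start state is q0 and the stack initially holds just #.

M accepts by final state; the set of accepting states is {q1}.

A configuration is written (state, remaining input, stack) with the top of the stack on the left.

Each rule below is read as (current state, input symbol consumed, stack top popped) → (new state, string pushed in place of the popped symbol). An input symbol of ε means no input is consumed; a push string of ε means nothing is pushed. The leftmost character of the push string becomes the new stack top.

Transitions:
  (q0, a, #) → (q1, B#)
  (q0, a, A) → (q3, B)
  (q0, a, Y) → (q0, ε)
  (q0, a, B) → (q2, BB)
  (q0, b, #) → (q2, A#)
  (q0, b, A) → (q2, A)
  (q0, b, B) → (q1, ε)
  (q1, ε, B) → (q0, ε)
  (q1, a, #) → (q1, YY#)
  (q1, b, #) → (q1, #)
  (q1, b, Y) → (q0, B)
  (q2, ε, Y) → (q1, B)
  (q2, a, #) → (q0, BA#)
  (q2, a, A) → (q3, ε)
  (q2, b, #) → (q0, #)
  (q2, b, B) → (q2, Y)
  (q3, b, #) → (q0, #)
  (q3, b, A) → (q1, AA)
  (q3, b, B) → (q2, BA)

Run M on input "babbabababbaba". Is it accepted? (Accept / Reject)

Accept

(q0, babbabababbaba, #)
  read b, top #: go to q2, push A# → (q2, abbabababbaba, A#)
  read a, top A: go to q3, push ε → (q3, bbabababbaba, #)
  read b, top #: go to q0, push # → (q0, babababbaba, #)
  read b, top #: go to q2, push A# → (q2, abababbaba, A#)
  read a, top A: go to q3, push ε → (q3, bababbaba, #)
  read b, top #: go to q0, push # → (q0, ababbaba, #)
  read a, top #: go to q1, push B# → (q1, babbaba, B#)
  ε-move, top B: go to q0, push ε → (q0, babbaba, #)
  read b, top #: go to q2, push A# → (q2, abbaba, A#)
  read a, top A: go to q3, push ε → (q3, bbaba, #)
  read b, top #: go to q0, push # → (q0, baba, #)
  read b, top #: go to q2, push A# → (q2, aba, A#)
  read a, top A: go to q3, push ε → (q3, ba, #)
  read b, top #: go to q0, push # → (q0, a, #)
  read a, top #: go to q1, push B# → (q1, ε, B#)
All input consumed; state q1 ∈ F.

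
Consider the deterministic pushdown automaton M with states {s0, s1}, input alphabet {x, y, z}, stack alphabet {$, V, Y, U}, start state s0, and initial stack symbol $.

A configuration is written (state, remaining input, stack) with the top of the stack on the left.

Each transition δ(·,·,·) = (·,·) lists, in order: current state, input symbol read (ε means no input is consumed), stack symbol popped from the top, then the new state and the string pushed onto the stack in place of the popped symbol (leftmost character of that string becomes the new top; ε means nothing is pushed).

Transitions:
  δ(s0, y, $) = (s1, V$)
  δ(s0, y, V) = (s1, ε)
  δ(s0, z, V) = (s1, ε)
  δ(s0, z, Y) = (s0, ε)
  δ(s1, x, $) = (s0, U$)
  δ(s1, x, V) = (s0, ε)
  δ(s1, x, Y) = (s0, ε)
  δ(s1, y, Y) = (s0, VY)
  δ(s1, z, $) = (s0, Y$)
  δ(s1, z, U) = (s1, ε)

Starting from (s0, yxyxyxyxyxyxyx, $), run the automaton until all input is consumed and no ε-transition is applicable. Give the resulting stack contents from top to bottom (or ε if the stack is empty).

(s0, yxyxyxyxyxyxyx, $) ⊢ (s1, xyxyxyxyxyxyx, V$) ⊢ (s0, yxyxyxyxyxyx, $) ⊢ (s1, xyxyxyxyxyx, V$) ⊢ (s0, yxyxyxyxyx, $) ⊢ (s1, xyxyxyxyx, V$) ⊢ (s0, yxyxyxyx, $) ⊢ (s1, xyxyxyx, V$) ⊢ (s0, yxyxyx, $) ⊢ (s1, xyxyx, V$) ⊢ (s0, yxyx, $) ⊢ (s1, xyx, V$) ⊢ (s0, yx, $) ⊢ (s1, x, V$) ⊢ (s0, ε, $)
All input consumed in state s0 with stack $.

$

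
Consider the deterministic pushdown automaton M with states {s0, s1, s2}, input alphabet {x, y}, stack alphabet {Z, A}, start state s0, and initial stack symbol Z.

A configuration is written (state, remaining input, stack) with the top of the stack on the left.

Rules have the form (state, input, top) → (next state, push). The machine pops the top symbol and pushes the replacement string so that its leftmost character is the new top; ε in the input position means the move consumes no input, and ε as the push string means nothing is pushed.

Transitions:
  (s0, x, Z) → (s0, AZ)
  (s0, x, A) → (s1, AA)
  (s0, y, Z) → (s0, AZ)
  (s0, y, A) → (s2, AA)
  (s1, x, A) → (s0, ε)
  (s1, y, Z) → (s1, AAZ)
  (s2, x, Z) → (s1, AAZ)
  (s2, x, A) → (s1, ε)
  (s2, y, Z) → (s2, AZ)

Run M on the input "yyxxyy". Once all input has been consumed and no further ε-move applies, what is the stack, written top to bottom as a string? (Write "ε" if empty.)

AAZ

(s0, yyxxyy, Z)
  read y, top Z: go to s0, push AZ → (s0, yxxyy, AZ)
  read y, top A: go to s2, push AA → (s2, xxyy, AAZ)
  read x, top A: go to s1, push ε → (s1, xyy, AZ)
  read x, top A: go to s0, push ε → (s0, yy, Z)
  read y, top Z: go to s0, push AZ → (s0, y, AZ)
  read y, top A: go to s2, push AA → (s2, ε, AAZ)
All input consumed in state s2 with stack AAZ.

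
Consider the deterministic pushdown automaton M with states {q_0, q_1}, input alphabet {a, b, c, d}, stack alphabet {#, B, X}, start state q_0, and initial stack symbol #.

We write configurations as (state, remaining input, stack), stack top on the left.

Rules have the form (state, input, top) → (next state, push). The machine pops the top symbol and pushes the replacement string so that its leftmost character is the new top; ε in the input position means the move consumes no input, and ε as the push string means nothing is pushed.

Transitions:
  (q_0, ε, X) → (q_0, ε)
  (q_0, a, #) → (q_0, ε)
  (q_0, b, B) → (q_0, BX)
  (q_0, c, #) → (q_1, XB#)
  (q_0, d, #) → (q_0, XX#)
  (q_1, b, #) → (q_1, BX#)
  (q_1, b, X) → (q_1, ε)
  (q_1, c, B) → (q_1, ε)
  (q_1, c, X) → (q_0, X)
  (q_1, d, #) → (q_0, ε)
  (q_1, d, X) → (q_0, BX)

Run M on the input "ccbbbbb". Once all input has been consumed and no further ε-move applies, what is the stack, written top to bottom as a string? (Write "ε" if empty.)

(q_0, ccbbbbb, #) ⊢ (q_1, cbbbbb, XB#) ⊢ (q_0, bbbbb, XB#) ⊢ (q_0, bbbbb, B#) ⊢ (q_0, bbbb, BX#) ⊢ (q_0, bbb, BXX#) ⊢ (q_0, bb, BXXX#) ⊢ (q_0, b, BXXXX#) ⊢ (q_0, ε, BXXXXX#)
All input consumed in state q_0 with stack BXXXXX#.

BXXXXX#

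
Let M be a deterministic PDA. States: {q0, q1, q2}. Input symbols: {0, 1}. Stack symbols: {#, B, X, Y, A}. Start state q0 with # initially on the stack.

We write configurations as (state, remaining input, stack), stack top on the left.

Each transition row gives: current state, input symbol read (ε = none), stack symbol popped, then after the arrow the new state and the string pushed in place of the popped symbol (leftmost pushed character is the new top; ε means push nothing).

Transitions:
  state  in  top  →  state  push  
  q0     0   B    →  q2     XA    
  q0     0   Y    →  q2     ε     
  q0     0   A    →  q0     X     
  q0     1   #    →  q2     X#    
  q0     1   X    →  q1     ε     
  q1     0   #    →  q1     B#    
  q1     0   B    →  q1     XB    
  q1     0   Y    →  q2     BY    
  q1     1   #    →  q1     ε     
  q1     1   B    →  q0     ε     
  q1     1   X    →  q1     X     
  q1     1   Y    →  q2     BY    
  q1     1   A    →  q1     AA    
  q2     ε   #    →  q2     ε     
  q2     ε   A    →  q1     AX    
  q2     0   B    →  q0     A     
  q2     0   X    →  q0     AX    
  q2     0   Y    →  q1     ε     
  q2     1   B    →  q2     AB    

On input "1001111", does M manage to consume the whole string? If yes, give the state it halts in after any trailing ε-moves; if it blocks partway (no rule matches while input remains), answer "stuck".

(q0, 1001111, #)
  read 1, top #: go to q2, push X# → (q2, 001111, X#)
  read 0, top X: go to q0, push AX → (q0, 01111, AX#)
  read 0, top A: go to q0, push X → (q0, 1111, XX#)
  read 1, top X: go to q1, push ε → (q1, 111, X#)
  read 1, top X: go to q1, push X → (q1, 11, X#)
  read 1, top X: go to q1, push X → (q1, 1, X#)
  read 1, top X: go to q1, push X → (q1, ε, X#)
All input consumed; M is in state q1.

q1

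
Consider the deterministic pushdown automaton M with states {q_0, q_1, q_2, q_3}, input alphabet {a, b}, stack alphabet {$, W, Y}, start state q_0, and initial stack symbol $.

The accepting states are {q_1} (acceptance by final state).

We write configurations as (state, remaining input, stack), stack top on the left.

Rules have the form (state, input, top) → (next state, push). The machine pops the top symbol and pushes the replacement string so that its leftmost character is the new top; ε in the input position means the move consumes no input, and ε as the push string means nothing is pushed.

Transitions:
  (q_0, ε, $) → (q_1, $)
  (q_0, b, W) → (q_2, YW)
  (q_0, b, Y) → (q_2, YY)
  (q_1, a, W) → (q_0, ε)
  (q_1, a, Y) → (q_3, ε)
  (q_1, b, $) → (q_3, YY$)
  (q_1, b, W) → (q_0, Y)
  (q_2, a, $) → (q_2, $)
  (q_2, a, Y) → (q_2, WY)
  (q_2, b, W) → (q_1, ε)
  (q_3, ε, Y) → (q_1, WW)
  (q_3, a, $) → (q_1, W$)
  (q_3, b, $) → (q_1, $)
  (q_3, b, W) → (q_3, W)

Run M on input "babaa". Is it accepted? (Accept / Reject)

(q_0, babaa, $) ⊢ (q_1, babaa, $) ⊢ (q_3, abaa, YY$) ⊢ (q_1, abaa, WWY$) ⊢ (q_0, baa, WY$) ⊢ (q_2, aa, YWY$) ⊢ (q_2, a, WYWY$)
No transition applies at (q_2, a, WYWY$); input not fully consumed.

Reject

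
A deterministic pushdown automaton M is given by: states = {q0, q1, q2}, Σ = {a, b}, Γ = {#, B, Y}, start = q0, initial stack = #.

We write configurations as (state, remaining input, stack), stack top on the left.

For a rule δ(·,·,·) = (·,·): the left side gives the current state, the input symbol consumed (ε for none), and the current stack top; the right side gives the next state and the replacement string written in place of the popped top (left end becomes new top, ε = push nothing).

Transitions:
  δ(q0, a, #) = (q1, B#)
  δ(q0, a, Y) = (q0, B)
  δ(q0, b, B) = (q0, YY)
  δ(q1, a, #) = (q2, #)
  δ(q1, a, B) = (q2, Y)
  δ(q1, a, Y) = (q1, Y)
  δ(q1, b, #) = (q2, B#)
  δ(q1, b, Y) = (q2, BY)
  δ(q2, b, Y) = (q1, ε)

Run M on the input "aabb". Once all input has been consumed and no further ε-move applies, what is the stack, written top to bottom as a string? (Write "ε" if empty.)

(q0, aabb, #)
  read a, top #: go to q1, push B# → (q1, abb, B#)
  read a, top B: go to q2, push Y → (q2, bb, Y#)
  read b, top Y: go to q1, push ε → (q1, b, #)
  read b, top #: go to q2, push B# → (q2, ε, B#)
All input consumed in state q2 with stack B#.

B#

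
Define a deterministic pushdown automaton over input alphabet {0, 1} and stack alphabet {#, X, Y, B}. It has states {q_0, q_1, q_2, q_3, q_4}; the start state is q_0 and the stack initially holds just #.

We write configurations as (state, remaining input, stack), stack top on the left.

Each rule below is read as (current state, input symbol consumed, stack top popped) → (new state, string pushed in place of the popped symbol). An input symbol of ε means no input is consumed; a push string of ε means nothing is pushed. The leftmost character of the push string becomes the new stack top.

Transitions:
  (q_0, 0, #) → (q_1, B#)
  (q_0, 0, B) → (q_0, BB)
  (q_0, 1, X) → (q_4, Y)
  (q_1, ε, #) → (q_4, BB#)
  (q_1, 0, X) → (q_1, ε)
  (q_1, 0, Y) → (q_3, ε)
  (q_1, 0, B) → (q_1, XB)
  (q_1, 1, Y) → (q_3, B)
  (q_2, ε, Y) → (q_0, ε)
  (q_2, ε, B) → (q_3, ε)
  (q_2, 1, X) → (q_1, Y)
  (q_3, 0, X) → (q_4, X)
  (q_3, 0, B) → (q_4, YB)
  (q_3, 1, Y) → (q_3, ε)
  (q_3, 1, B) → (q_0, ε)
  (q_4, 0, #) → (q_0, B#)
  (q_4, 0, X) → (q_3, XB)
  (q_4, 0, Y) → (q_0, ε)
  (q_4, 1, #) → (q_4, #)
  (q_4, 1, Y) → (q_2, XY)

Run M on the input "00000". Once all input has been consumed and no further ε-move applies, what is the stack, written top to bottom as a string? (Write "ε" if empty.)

(q_0, 00000, #)
  read 0, top #: go to q_1, push B# → (q_1, 0000, B#)
  read 0, top B: go to q_1, push XB → (q_1, 000, XB#)
  read 0, top X: go to q_1, push ε → (q_1, 00, B#)
  read 0, top B: go to q_1, push XB → (q_1, 0, XB#)
  read 0, top X: go to q_1, push ε → (q_1, ε, B#)
All input consumed in state q_1 with stack B#.

B#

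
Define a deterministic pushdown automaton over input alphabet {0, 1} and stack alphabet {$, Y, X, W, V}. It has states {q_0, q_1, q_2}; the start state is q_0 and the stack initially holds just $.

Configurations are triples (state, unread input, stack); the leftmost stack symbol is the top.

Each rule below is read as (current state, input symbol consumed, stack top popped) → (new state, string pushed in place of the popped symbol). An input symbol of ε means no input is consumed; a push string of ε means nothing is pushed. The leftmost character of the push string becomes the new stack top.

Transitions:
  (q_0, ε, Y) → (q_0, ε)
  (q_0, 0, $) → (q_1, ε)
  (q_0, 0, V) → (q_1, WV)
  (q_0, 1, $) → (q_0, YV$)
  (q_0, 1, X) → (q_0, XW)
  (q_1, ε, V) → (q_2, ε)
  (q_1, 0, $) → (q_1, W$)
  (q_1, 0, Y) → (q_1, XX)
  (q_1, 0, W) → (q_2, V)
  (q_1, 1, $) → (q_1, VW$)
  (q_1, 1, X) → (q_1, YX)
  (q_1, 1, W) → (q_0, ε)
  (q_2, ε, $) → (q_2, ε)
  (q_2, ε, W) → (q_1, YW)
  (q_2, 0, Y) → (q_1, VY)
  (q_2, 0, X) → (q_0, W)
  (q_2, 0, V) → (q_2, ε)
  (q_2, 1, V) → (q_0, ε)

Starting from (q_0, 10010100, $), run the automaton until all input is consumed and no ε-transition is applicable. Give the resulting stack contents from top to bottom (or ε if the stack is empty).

(q_0, 10010100, $)
  read 1, top $: go to q_0, push YV$ → (q_0, 0010100, YV$)
  ε-move, top Y: go to q_0, push ε → (q_0, 0010100, V$)
  read 0, top V: go to q_1, push WV → (q_1, 010100, WV$)
  read 0, top W: go to q_2, push V → (q_2, 10100, VV$)
  read 1, top V: go to q_0, push ε → (q_0, 0100, V$)
  read 0, top V: go to q_1, push WV → (q_1, 100, WV$)
  read 1, top W: go to q_0, push ε → (q_0, 00, V$)
  read 0, top V: go to q_1, push WV → (q_1, 0, WV$)
  read 0, top W: go to q_2, push V → (q_2, ε, VV$)
All input consumed in state q_2 with stack VV$.

VV$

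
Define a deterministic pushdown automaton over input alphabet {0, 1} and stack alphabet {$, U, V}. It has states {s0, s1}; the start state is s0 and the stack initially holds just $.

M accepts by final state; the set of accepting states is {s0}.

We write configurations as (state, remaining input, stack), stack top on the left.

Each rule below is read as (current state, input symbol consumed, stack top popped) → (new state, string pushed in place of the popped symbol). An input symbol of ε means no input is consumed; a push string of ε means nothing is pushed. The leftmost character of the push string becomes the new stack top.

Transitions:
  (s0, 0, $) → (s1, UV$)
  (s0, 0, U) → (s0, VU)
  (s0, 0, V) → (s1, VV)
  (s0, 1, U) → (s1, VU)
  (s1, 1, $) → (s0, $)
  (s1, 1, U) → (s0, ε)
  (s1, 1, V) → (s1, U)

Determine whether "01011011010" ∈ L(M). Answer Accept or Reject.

Reject

(s0, 01011011010, $)
  read 0, top $: go to s1, push UV$ → (s1, 1011011010, UV$)
  read 1, top U: go to s0, push ε → (s0, 011011010, V$)
  read 0, top V: go to s1, push VV → (s1, 11011010, VV$)
  read 1, top V: go to s1, push U → (s1, 1011010, UV$)
  read 1, top U: go to s0, push ε → (s0, 011010, V$)
  read 0, top V: go to s1, push VV → (s1, 11010, VV$)
  read 1, top V: go to s1, push U → (s1, 1010, UV$)
  read 1, top U: go to s0, push ε → (s0, 010, V$)
  read 0, top V: go to s1, push VV → (s1, 10, VV$)
  read 1, top V: go to s1, push U → (s1, 0, UV$)
No transition applies at (s1, 0, UV$); input not fully consumed.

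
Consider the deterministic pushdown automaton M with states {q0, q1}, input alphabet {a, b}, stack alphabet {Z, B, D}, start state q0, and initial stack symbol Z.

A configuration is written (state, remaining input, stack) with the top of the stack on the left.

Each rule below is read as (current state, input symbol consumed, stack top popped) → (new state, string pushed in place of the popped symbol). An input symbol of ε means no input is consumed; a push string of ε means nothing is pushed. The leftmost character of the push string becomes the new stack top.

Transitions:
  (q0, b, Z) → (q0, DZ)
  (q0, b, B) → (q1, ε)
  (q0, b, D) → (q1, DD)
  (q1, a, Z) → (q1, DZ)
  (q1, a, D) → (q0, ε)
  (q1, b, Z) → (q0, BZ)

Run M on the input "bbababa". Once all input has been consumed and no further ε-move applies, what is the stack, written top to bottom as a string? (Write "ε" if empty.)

(q0, bbababa, Z)
  read b, top Z: go to q0, push DZ → (q0, bababa, DZ)
  read b, top D: go to q1, push DD → (q1, ababa, DDZ)
  read a, top D: go to q0, push ε → (q0, baba, DZ)
  read b, top D: go to q1, push DD → (q1, aba, DDZ)
  read a, top D: go to q0, push ε → (q0, ba, DZ)
  read b, top D: go to q1, push DD → (q1, a, DDZ)
  read a, top D: go to q0, push ε → (q0, ε, DZ)
All input consumed in state q0 with stack DZ.

DZ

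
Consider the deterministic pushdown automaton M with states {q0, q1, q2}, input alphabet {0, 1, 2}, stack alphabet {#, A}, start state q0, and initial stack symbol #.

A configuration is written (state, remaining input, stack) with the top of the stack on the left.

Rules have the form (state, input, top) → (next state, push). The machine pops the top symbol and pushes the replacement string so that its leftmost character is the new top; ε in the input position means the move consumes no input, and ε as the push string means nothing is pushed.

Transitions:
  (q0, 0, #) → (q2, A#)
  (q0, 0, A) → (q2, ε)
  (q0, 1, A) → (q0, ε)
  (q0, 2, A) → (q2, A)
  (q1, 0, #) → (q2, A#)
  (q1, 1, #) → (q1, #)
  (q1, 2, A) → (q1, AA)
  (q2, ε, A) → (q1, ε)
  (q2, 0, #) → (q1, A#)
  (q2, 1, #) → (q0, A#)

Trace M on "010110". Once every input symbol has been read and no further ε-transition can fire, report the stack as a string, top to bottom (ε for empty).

(q0, 010110, #)
  read 0, top #: go to q2, push A# → (q2, 10110, A#)
  ε-move, top A: go to q1, push ε → (q1, 10110, #)
  read 1, top #: go to q1, push # → (q1, 0110, #)
  read 0, top #: go to q2, push A# → (q2, 110, A#)
  ε-move, top A: go to q1, push ε → (q1, 110, #)
  read 1, top #: go to q1, push # → (q1, 10, #)
  read 1, top #: go to q1, push # → (q1, 0, #)
  read 0, top #: go to q2, push A# → (q2, ε, A#)
  ε-move, top A: go to q1, push ε → (q1, ε, #)
All input consumed in state q1 with stack #.

#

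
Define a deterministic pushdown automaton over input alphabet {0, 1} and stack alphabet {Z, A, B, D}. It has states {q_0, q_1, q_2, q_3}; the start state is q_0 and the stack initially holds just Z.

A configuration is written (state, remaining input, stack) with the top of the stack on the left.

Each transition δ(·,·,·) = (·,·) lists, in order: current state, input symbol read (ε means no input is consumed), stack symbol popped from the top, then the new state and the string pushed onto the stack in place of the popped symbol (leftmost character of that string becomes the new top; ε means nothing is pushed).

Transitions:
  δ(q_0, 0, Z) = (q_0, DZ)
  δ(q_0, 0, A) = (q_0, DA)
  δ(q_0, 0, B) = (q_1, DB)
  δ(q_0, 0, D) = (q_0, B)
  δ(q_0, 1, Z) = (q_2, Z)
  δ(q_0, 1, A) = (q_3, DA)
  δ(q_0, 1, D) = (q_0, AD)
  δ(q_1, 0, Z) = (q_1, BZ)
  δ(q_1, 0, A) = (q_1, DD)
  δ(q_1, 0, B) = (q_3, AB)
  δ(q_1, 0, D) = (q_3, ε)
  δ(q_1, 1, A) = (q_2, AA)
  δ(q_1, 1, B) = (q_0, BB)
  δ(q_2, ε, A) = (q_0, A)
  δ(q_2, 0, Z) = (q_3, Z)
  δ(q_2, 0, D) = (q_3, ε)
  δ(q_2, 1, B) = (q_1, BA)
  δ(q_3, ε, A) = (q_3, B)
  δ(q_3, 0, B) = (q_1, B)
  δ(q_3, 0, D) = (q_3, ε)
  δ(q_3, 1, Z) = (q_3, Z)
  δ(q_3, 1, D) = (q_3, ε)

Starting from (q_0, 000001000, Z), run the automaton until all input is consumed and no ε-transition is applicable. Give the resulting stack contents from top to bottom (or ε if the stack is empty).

BBZ

(q_0, 000001000, Z)
  read 0, top Z: go to q_0, push DZ → (q_0, 00001000, DZ)
  read 0, top D: go to q_0, push B → (q_0, 0001000, BZ)
  read 0, top B: go to q_1, push DB → (q_1, 001000, DBZ)
  read 0, top D: go to q_3, push ε → (q_3, 01000, BZ)
  read 0, top B: go to q_1, push B → (q_1, 1000, BZ)
  read 1, top B: go to q_0, push BB → (q_0, 000, BBZ)
  read 0, top B: go to q_1, push DB → (q_1, 00, DBBZ)
  read 0, top D: go to q_3, push ε → (q_3, 0, BBZ)
  read 0, top B: go to q_1, push B → (q_1, ε, BBZ)
All input consumed in state q_1 with stack BBZ.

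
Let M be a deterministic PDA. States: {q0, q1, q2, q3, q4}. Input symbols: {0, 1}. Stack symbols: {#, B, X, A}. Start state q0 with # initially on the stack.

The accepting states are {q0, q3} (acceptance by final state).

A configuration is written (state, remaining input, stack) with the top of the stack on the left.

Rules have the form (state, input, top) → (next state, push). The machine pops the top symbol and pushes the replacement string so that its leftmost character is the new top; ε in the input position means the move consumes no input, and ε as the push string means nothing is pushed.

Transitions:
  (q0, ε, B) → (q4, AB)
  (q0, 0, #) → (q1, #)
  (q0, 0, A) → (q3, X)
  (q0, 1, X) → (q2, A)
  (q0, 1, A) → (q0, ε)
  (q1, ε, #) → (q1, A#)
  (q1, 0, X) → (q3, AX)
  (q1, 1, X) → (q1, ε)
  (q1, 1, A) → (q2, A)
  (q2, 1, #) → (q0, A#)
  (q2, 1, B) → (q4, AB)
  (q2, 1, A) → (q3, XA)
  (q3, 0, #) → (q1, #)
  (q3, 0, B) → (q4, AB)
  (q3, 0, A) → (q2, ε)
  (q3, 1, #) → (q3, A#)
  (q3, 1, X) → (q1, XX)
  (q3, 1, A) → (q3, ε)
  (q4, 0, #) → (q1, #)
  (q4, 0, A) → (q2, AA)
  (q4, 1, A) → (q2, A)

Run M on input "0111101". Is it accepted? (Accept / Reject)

Accept

(q0, 0111101, #)
  read 0, top #: go to q1, push # → (q1, 111101, #)
  ε-move, top #: go to q1, push A# → (q1, 111101, A#)
  read 1, top A: go to q2, push A → (q2, 11101, A#)
  read 1, top A: go to q3, push XA → (q3, 1101, XA#)
  read 1, top X: go to q1, push XX → (q1, 101, XXA#)
  read 1, top X: go to q1, push ε → (q1, 01, XA#)
  read 0, top X: go to q3, push AX → (q3, 1, AXA#)
  read 1, top A: go to q3, push ε → (q3, ε, XA#)
All input consumed; state q3 ∈ F.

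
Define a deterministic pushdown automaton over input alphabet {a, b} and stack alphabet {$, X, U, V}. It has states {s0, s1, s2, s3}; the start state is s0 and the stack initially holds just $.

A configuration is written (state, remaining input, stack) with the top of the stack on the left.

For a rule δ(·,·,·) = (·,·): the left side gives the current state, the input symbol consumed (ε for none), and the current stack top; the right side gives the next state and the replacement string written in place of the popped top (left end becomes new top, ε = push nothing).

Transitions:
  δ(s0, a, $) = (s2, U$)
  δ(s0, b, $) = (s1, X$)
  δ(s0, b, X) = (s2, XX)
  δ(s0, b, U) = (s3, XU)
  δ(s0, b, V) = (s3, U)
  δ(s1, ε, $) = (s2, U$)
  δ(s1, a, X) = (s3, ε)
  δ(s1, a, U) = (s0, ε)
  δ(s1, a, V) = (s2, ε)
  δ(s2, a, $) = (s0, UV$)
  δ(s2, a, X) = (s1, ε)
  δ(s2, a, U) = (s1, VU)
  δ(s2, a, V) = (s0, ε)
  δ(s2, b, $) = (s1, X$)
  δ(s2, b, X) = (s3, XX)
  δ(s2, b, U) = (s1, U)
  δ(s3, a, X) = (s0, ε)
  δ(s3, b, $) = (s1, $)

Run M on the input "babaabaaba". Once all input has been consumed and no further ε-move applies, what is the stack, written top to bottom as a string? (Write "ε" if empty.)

(s0, babaabaaba, $) ⊢ (s1, abaabaaba, X$) ⊢ (s3, baabaaba, $) ⊢ (s1, aabaaba, $) ⊢ (s2, aabaaba, U$) ⊢ (s1, abaaba, VU$) ⊢ (s2, baaba, U$) ⊢ (s1, aaba, U$) ⊢ (s0, aba, $) ⊢ (s2, ba, U$) ⊢ (s1, a, U$) ⊢ (s0, ε, $)
All input consumed in state s0 with stack $.

$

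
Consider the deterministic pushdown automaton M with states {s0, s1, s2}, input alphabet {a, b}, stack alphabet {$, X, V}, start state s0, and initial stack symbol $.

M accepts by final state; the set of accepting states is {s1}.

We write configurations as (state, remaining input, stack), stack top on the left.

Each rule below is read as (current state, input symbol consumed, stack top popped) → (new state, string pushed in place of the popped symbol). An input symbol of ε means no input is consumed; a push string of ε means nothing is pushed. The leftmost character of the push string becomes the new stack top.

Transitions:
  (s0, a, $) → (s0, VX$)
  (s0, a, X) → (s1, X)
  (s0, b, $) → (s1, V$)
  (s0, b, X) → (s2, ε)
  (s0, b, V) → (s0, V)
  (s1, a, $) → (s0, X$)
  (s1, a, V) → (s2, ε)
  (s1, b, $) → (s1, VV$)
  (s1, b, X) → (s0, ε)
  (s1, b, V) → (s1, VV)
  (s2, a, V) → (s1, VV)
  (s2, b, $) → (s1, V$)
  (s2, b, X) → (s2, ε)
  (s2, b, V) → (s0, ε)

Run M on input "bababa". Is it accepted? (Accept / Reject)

(s0, bababa, $)
  read b, top $: go to s1, push V$ → (s1, ababa, V$)
  read a, top V: go to s2, push ε → (s2, baba, $)
  read b, top $: go to s1, push V$ → (s1, aba, V$)
  read a, top V: go to s2, push ε → (s2, ba, $)
  read b, top $: go to s1, push V$ → (s1, a, V$)
  read a, top V: go to s2, push ε → (s2, ε, $)
All input consumed; state s2 ∉ F and no further ε-move applies.

Reject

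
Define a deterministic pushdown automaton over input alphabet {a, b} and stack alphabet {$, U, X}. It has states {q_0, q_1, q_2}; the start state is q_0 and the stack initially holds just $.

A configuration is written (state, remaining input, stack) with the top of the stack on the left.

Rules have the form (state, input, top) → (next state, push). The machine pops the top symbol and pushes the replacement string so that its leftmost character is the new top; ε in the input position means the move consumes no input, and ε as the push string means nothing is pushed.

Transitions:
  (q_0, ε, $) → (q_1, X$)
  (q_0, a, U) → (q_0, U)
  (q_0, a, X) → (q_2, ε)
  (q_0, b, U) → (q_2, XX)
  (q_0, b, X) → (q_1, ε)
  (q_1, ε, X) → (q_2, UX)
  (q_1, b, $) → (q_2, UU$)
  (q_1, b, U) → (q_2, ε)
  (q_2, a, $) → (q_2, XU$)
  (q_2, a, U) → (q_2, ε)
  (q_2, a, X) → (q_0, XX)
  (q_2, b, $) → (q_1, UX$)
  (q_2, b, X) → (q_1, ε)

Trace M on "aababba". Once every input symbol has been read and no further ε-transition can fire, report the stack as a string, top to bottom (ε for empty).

U$

(q_0, aababba, $)
  ε-move, top $: go to q_1, push X$ → (q_1, aababba, X$)
  ε-move, top X: go to q_2, push UX → (q_2, aababba, UX$)
  read a, top U: go to q_2, push ε → (q_2, ababba, X$)
  read a, top X: go to q_0, push XX → (q_0, babba, XX$)
  read b, top X: go to q_1, push ε → (q_1, abba, X$)
  ε-move, top X: go to q_2, push UX → (q_2, abba, UX$)
  read a, top U: go to q_2, push ε → (q_2, bba, X$)
  read b, top X: go to q_1, push ε → (q_1, ba, $)
  read b, top $: go to q_2, push UU$ → (q_2, a, UU$)
  read a, top U: go to q_2, push ε → (q_2, ε, U$)
All input consumed in state q_2 with stack U$.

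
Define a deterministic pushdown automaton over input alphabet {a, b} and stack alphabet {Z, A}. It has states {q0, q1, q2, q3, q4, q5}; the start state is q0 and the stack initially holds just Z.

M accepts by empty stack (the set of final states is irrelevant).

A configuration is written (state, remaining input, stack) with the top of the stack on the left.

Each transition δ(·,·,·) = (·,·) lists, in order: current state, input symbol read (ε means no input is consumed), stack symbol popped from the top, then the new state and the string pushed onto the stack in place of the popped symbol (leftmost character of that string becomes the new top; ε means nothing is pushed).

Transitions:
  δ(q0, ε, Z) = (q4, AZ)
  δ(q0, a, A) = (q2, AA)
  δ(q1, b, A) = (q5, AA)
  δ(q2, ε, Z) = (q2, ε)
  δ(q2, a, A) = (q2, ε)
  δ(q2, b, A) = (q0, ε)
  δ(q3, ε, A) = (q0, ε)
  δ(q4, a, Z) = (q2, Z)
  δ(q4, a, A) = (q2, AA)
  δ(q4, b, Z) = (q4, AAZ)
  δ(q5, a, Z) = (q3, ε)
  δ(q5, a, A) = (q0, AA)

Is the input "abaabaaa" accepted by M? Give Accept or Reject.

Accept

(q0, abaabaaa, Z)
  ε-move, top Z: go to q4, push AZ → (q4, abaabaaa, AZ)
  read a, top A: go to q2, push AA → (q2, baabaaa, AAZ)
  read b, top A: go to q0, push ε → (q0, aabaaa, AZ)
  read a, top A: go to q2, push AA → (q2, abaaa, AAZ)
  read a, top A: go to q2, push ε → (q2, baaa, AZ)
  read b, top A: go to q0, push ε → (q0, aaa, Z)
  ε-move, top Z: go to q4, push AZ → (q4, aaa, AZ)
  read a, top A: go to q2, push AA → (q2, aa, AAZ)
  read a, top A: go to q2, push ε → (q2, a, AZ)
  read a, top A: go to q2, push ε → (q2, ε, Z)
  ε-move, top Z: go to q2, push ε → (q2, ε, ε)
All input consumed and the stack is empty.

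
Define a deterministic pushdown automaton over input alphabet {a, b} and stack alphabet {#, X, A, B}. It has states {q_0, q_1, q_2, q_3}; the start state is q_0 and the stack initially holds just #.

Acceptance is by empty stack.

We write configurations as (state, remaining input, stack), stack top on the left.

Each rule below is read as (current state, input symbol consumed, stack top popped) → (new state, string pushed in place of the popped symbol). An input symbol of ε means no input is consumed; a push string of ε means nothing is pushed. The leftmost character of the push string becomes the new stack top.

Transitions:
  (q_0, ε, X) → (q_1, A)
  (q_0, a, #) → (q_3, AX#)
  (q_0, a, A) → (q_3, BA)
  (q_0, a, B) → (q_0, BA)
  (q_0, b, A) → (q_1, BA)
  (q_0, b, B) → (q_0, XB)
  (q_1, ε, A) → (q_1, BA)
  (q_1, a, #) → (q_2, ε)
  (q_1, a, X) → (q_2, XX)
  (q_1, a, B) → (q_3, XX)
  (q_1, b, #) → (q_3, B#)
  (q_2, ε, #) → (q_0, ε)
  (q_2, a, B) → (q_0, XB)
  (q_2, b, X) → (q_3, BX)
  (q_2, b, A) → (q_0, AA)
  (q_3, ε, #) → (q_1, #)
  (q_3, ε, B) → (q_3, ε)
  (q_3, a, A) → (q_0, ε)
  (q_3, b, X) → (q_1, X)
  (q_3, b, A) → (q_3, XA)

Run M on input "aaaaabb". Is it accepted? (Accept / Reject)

Reject

(q_0, aaaaabb, #)
  read a, top #: go to q_3, push AX# → (q_3, aaaabb, AX#)
  read a, top A: go to q_0, push ε → (q_0, aaabb, X#)
  ε-move, top X: go to q_1, push A → (q_1, aaabb, A#)
  ε-move, top A: go to q_1, push BA → (q_1, aaabb, BA#)
  read a, top B: go to q_3, push XX → (q_3, aabb, XXA#)
No transition applies at (q_3, aabb, XXA#); input not fully consumed.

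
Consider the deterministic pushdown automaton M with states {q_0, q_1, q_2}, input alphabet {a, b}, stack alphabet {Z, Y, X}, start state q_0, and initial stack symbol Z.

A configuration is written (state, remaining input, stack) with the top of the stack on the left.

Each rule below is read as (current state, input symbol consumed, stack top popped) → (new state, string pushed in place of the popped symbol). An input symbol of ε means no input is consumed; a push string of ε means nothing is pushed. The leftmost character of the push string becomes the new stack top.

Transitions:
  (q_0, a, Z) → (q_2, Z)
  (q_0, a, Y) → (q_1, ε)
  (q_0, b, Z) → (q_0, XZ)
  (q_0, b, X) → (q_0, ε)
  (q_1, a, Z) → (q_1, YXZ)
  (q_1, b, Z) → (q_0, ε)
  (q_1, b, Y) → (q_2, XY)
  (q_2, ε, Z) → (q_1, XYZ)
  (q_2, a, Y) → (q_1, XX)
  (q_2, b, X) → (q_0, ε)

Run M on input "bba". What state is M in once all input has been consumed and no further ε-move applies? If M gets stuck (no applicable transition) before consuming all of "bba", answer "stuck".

(q_0, bba, Z) ⊢ (q_0, ba, XZ) ⊢ (q_0, a, Z) ⊢ (q_2, ε, Z) ⊢ (q_1, ε, XYZ)
All input consumed; M is in state q_1.

q_1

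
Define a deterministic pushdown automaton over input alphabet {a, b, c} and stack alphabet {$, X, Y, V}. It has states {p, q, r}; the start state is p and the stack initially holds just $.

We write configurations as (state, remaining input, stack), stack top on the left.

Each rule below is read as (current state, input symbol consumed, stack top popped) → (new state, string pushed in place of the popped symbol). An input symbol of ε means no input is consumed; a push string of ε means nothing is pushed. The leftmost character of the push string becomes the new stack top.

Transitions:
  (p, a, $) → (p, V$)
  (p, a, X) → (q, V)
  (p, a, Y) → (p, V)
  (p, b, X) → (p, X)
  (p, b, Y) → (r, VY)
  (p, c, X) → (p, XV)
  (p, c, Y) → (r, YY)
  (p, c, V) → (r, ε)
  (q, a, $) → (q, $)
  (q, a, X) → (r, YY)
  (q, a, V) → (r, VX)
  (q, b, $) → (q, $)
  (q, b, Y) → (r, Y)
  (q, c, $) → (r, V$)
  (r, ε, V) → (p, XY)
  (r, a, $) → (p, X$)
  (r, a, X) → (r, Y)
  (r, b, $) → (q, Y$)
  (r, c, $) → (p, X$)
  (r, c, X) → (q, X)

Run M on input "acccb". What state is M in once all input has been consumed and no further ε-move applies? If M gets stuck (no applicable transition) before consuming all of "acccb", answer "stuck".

p

(p, acccb, $)
  read a, top $: go to p, push V$ → (p, cccb, V$)
  read c, top V: go to r, push ε → (r, ccb, $)
  read c, top $: go to p, push X$ → (p, cb, X$)
  read c, top X: go to p, push XV → (p, b, XV$)
  read b, top X: go to p, push X → (p, ε, XV$)
All input consumed; M is in state p.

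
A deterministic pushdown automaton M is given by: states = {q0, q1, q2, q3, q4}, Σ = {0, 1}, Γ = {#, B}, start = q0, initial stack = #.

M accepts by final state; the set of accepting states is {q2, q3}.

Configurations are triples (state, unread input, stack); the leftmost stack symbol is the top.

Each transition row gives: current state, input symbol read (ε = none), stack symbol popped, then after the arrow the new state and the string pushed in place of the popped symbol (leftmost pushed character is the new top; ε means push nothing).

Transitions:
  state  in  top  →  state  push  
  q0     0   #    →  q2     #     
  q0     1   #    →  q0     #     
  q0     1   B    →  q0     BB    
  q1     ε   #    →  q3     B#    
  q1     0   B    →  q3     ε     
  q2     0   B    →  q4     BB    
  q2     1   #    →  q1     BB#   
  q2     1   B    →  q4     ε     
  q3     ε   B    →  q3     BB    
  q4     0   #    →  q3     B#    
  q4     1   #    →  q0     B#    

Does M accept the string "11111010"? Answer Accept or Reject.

(q0, 11111010, #)
  read 1, top #: go to q0, push # → (q0, 1111010, #)
  read 1, top #: go to q0, push # → (q0, 111010, #)
  read 1, top #: go to q0, push # → (q0, 11010, #)
  read 1, top #: go to q0, push # → (q0, 1010, #)
  read 1, top #: go to q0, push # → (q0, 010, #)
  read 0, top #: go to q2, push # → (q2, 10, #)
  read 1, top #: go to q1, push BB# → (q1, 0, BB#)
  read 0, top B: go to q3, push ε → (q3, ε, B#)
All input consumed; state q3 ∈ F.

Accept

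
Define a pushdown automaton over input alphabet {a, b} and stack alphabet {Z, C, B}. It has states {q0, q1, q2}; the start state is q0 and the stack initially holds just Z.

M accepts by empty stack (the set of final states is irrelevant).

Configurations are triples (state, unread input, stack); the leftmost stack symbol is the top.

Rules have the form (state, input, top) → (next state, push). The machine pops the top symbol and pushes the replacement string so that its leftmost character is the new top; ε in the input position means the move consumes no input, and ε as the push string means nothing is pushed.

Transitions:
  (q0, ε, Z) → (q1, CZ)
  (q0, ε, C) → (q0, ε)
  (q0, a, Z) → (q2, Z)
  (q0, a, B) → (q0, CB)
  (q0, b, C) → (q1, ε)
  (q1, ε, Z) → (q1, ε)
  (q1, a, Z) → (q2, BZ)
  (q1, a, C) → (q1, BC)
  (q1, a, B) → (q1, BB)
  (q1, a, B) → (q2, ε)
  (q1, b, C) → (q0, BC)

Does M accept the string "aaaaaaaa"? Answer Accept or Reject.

Reject

No computation consumes all input and empties the stack.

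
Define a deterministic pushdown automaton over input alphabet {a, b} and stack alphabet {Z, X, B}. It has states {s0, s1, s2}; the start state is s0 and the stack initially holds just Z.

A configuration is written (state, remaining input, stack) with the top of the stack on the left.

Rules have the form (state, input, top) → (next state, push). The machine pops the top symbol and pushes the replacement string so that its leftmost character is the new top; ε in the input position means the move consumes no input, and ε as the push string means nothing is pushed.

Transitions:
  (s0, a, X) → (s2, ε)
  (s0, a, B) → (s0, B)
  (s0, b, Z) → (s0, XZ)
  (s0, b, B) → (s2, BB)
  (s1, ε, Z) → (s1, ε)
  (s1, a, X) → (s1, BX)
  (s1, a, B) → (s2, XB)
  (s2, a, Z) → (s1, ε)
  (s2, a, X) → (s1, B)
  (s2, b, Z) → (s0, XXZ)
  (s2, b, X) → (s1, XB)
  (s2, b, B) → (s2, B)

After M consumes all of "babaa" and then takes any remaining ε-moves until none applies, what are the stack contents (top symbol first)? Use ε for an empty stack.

BZ

(s0, babaa, Z)
  read b, top Z: go to s0, push XZ → (s0, abaa, XZ)
  read a, top X: go to s2, push ε → (s2, baa, Z)
  read b, top Z: go to s0, push XXZ → (s0, aa, XXZ)
  read a, top X: go to s2, push ε → (s2, a, XZ)
  read a, top X: go to s1, push B → (s1, ε, BZ)
All input consumed in state s1 with stack BZ.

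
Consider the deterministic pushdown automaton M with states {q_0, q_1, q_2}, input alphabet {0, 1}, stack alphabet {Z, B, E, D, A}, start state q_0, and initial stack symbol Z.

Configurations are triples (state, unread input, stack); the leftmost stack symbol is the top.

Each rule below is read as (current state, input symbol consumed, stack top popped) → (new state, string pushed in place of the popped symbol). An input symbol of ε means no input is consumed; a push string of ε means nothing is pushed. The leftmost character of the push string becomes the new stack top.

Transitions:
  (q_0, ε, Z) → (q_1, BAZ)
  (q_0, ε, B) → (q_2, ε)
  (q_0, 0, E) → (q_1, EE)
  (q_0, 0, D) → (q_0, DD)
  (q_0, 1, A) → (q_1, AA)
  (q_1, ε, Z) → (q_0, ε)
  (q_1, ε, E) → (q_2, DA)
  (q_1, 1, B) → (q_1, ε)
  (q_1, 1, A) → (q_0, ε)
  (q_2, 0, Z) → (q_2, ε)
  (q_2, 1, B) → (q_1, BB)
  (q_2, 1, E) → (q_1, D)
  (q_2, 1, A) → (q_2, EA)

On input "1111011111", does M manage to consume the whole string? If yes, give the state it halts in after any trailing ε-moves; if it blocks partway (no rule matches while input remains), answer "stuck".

stuck

(q_0, 1111011111, Z)
  ε-move, top Z: go to q_1, push BAZ → (q_1, 1111011111, BAZ)
  read 1, top B: go to q_1, push ε → (q_1, 111011111, AZ)
  read 1, top A: go to q_0, push ε → (q_0, 11011111, Z)
  ε-move, top Z: go to q_1, push BAZ → (q_1, 11011111, BAZ)
  read 1, top B: go to q_1, push ε → (q_1, 1011111, AZ)
  read 1, top A: go to q_0, push ε → (q_0, 011111, Z)
  ε-move, top Z: go to q_1, push BAZ → (q_1, 011111, BAZ)
No transition for (q_1, 0, top B); M blocks with input 011111 remaining.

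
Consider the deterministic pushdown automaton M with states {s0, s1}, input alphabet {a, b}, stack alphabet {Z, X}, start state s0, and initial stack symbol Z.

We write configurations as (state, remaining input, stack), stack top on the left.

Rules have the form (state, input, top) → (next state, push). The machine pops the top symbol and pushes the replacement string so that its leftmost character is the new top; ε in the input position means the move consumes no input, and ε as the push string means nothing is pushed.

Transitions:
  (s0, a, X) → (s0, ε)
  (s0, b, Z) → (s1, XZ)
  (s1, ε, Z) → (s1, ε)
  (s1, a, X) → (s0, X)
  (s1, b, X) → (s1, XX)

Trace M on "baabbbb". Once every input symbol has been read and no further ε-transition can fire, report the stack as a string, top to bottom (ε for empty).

(s0, baabbbb, Z) ⊢ (s1, aabbbb, XZ) ⊢ (s0, abbbb, XZ) ⊢ (s0, bbbb, Z) ⊢ (s1, bbb, XZ) ⊢ (s1, bb, XXZ) ⊢ (s1, b, XXXZ) ⊢ (s1, ε, XXXXZ)
All input consumed in state s1 with stack XXXXZ.

XXXXZ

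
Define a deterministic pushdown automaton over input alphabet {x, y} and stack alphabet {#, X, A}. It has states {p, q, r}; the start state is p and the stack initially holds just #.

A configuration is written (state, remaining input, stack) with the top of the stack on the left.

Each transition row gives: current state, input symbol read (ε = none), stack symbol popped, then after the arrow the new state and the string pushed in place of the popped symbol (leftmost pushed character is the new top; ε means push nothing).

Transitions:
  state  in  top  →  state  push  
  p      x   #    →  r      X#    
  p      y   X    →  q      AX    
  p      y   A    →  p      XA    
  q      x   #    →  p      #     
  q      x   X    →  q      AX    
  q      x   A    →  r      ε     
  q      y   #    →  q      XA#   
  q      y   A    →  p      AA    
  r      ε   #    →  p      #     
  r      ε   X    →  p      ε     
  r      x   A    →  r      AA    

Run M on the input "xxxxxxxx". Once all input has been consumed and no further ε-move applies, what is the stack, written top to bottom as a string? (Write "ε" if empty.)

#

(p, xxxxxxxx, #)
  read x, top #: go to r, push X# → (r, xxxxxxx, X#)
  ε-move, top X: go to p, push ε → (p, xxxxxxx, #)
  read x, top #: go to r, push X# → (r, xxxxxx, X#)
  ε-move, top X: go to p, push ε → (p, xxxxxx, #)
  read x, top #: go to r, push X# → (r, xxxxx, X#)
  ε-move, top X: go to p, push ε → (p, xxxxx, #)
  read x, top #: go to r, push X# → (r, xxxx, X#)
  ε-move, top X: go to p, push ε → (p, xxxx, #)
  read x, top #: go to r, push X# → (r, xxx, X#)
  ε-move, top X: go to p, push ε → (p, xxx, #)
  read x, top #: go to r, push X# → (r, xx, X#)
  ε-move, top X: go to p, push ε → (p, xx, #)
  read x, top #: go to r, push X# → (r, x, X#)
  ε-move, top X: go to p, push ε → (p, x, #)
  read x, top #: go to r, push X# → (r, ε, X#)
  ε-move, top X: go to p, push ε → (p, ε, #)
All input consumed in state p with stack #.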